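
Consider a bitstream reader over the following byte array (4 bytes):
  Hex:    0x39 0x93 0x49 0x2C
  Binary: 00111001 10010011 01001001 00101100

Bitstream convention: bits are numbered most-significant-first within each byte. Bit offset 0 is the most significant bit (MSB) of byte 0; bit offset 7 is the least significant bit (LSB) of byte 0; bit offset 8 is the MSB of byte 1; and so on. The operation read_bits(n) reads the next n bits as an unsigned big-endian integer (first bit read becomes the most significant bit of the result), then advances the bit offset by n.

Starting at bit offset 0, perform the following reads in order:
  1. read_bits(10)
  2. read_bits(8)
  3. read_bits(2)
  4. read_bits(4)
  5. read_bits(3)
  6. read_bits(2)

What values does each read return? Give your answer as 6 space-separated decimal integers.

Read 1: bits[0:10] width=10 -> value=230 (bin 0011100110); offset now 10 = byte 1 bit 2; 22 bits remain
Read 2: bits[10:18] width=8 -> value=77 (bin 01001101); offset now 18 = byte 2 bit 2; 14 bits remain
Read 3: bits[18:20] width=2 -> value=0 (bin 00); offset now 20 = byte 2 bit 4; 12 bits remain
Read 4: bits[20:24] width=4 -> value=9 (bin 1001); offset now 24 = byte 3 bit 0; 8 bits remain
Read 5: bits[24:27] width=3 -> value=1 (bin 001); offset now 27 = byte 3 bit 3; 5 bits remain
Read 6: bits[27:29] width=2 -> value=1 (bin 01); offset now 29 = byte 3 bit 5; 3 bits remain

Answer: 230 77 0 9 1 1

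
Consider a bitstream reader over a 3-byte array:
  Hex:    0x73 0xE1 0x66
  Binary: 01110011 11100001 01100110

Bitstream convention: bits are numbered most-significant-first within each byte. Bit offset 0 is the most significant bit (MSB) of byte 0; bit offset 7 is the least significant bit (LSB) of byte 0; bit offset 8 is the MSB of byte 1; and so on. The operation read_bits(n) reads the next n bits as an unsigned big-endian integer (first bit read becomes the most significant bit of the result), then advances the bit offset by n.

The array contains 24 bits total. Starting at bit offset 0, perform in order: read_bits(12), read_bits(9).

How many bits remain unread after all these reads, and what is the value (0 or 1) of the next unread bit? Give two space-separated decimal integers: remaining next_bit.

Answer: 3 1

Derivation:
Read 1: bits[0:12] width=12 -> value=1854 (bin 011100111110); offset now 12 = byte 1 bit 4; 12 bits remain
Read 2: bits[12:21] width=9 -> value=44 (bin 000101100); offset now 21 = byte 2 bit 5; 3 bits remain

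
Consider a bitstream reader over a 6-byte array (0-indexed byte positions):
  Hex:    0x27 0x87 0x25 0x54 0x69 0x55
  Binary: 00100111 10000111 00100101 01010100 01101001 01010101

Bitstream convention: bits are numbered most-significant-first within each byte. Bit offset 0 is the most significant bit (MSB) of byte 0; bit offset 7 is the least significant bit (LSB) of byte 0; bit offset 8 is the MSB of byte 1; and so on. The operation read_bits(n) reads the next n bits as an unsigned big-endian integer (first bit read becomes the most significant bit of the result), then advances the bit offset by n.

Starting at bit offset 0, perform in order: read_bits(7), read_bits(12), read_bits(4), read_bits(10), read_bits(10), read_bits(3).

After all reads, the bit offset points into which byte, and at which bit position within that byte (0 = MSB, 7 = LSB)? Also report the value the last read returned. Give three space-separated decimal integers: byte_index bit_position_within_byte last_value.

Read 1: bits[0:7] width=7 -> value=19 (bin 0010011); offset now 7 = byte 0 bit 7; 41 bits remain
Read 2: bits[7:19] width=12 -> value=3129 (bin 110000111001); offset now 19 = byte 2 bit 3; 29 bits remain
Read 3: bits[19:23] width=4 -> value=2 (bin 0010); offset now 23 = byte 2 bit 7; 25 bits remain
Read 4: bits[23:33] width=10 -> value=680 (bin 1010101000); offset now 33 = byte 4 bit 1; 15 bits remain
Read 5: bits[33:43] width=10 -> value=842 (bin 1101001010); offset now 43 = byte 5 bit 3; 5 bits remain
Read 6: bits[43:46] width=3 -> value=5 (bin 101); offset now 46 = byte 5 bit 6; 2 bits remain

Answer: 5 6 5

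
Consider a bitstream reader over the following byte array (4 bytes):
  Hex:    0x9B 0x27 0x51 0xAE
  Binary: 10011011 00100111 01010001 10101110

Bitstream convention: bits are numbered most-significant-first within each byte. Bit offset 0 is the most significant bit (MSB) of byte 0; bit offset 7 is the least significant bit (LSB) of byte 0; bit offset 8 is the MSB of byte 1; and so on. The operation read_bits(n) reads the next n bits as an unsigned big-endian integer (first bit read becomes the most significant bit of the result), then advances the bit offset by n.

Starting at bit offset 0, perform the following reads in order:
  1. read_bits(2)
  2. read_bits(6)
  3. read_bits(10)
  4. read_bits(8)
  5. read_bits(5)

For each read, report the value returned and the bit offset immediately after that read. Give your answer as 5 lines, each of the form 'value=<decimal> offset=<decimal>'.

Answer: value=2 offset=2
value=27 offset=8
value=157 offset=18
value=70 offset=26
value=23 offset=31

Derivation:
Read 1: bits[0:2] width=2 -> value=2 (bin 10); offset now 2 = byte 0 bit 2; 30 bits remain
Read 2: bits[2:8] width=6 -> value=27 (bin 011011); offset now 8 = byte 1 bit 0; 24 bits remain
Read 3: bits[8:18] width=10 -> value=157 (bin 0010011101); offset now 18 = byte 2 bit 2; 14 bits remain
Read 4: bits[18:26] width=8 -> value=70 (bin 01000110); offset now 26 = byte 3 bit 2; 6 bits remain
Read 5: bits[26:31] width=5 -> value=23 (bin 10111); offset now 31 = byte 3 bit 7; 1 bits remain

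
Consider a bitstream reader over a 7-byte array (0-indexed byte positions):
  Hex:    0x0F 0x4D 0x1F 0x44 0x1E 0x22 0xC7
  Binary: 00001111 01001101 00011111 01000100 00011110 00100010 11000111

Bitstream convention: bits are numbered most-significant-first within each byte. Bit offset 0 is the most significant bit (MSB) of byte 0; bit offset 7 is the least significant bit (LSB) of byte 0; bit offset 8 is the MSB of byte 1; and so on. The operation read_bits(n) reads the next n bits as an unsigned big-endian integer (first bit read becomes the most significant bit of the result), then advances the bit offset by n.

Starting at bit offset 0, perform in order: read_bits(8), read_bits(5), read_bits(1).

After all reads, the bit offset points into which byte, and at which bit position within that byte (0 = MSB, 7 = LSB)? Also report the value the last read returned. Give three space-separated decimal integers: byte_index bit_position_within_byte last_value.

Answer: 1 6 1

Derivation:
Read 1: bits[0:8] width=8 -> value=15 (bin 00001111); offset now 8 = byte 1 bit 0; 48 bits remain
Read 2: bits[8:13] width=5 -> value=9 (bin 01001); offset now 13 = byte 1 bit 5; 43 bits remain
Read 3: bits[13:14] width=1 -> value=1 (bin 1); offset now 14 = byte 1 bit 6; 42 bits remain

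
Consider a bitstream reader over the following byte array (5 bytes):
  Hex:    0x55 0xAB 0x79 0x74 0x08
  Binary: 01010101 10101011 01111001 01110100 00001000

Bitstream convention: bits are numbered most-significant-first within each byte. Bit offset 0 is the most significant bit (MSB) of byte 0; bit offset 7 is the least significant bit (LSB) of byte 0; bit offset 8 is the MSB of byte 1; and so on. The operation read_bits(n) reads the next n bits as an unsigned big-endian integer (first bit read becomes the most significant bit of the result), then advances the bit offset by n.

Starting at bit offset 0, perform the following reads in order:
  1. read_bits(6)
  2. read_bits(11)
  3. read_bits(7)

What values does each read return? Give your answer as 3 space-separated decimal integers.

Answer: 21 854 121

Derivation:
Read 1: bits[0:6] width=6 -> value=21 (bin 010101); offset now 6 = byte 0 bit 6; 34 bits remain
Read 2: bits[6:17] width=11 -> value=854 (bin 01101010110); offset now 17 = byte 2 bit 1; 23 bits remain
Read 3: bits[17:24] width=7 -> value=121 (bin 1111001); offset now 24 = byte 3 bit 0; 16 bits remain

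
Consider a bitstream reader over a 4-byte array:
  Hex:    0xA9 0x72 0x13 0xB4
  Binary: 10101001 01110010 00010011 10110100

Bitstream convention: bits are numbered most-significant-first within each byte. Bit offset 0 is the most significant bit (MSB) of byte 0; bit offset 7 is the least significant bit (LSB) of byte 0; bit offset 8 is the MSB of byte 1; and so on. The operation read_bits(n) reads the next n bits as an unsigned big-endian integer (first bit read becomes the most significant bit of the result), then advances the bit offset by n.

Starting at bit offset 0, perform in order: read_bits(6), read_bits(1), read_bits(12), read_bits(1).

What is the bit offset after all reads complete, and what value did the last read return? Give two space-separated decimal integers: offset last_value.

Read 1: bits[0:6] width=6 -> value=42 (bin 101010); offset now 6 = byte 0 bit 6; 26 bits remain
Read 2: bits[6:7] width=1 -> value=0 (bin 0); offset now 7 = byte 0 bit 7; 25 bits remain
Read 3: bits[7:19] width=12 -> value=2960 (bin 101110010000); offset now 19 = byte 2 bit 3; 13 bits remain
Read 4: bits[19:20] width=1 -> value=1 (bin 1); offset now 20 = byte 2 bit 4; 12 bits remain

Answer: 20 1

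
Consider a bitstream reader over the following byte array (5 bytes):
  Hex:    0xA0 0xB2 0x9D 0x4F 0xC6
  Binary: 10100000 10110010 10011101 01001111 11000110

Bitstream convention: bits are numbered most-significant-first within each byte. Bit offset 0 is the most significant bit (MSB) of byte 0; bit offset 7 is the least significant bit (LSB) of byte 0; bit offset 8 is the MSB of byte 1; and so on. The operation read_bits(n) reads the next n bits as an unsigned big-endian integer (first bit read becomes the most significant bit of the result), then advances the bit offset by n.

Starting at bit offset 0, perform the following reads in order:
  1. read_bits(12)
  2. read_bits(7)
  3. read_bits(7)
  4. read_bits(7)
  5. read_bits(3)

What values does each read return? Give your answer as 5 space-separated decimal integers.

Read 1: bits[0:12] width=12 -> value=2571 (bin 101000001011); offset now 12 = byte 1 bit 4; 28 bits remain
Read 2: bits[12:19] width=7 -> value=20 (bin 0010100); offset now 19 = byte 2 bit 3; 21 bits remain
Read 3: bits[19:26] width=7 -> value=117 (bin 1110101); offset now 26 = byte 3 bit 2; 14 bits remain
Read 4: bits[26:33] width=7 -> value=31 (bin 0011111); offset now 33 = byte 4 bit 1; 7 bits remain
Read 5: bits[33:36] width=3 -> value=4 (bin 100); offset now 36 = byte 4 bit 4; 4 bits remain

Answer: 2571 20 117 31 4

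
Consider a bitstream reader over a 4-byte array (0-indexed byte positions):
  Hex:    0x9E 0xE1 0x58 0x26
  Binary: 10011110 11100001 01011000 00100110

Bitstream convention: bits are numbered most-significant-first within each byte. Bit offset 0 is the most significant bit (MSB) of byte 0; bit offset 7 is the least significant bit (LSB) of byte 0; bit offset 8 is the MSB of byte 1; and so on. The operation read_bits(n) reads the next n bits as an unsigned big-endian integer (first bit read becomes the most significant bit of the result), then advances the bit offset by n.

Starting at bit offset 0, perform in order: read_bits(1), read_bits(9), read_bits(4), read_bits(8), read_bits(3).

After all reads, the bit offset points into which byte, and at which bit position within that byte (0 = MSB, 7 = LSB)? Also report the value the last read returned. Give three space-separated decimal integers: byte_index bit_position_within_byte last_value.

Answer: 3 1 0

Derivation:
Read 1: bits[0:1] width=1 -> value=1 (bin 1); offset now 1 = byte 0 bit 1; 31 bits remain
Read 2: bits[1:10] width=9 -> value=123 (bin 001111011); offset now 10 = byte 1 bit 2; 22 bits remain
Read 3: bits[10:14] width=4 -> value=8 (bin 1000); offset now 14 = byte 1 bit 6; 18 bits remain
Read 4: bits[14:22] width=8 -> value=86 (bin 01010110); offset now 22 = byte 2 bit 6; 10 bits remain
Read 5: bits[22:25] width=3 -> value=0 (bin 000); offset now 25 = byte 3 bit 1; 7 bits remain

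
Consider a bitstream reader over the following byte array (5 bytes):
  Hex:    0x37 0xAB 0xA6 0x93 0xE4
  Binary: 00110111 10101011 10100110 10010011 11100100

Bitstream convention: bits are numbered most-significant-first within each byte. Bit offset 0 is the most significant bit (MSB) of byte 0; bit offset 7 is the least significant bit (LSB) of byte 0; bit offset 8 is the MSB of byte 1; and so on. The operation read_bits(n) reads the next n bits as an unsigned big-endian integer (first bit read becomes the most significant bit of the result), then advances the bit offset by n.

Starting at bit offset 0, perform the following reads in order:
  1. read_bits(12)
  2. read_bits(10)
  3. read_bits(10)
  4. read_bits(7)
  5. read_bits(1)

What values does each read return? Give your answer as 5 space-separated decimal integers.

Read 1: bits[0:12] width=12 -> value=890 (bin 001101111010); offset now 12 = byte 1 bit 4; 28 bits remain
Read 2: bits[12:22] width=10 -> value=745 (bin 1011101001); offset now 22 = byte 2 bit 6; 18 bits remain
Read 3: bits[22:32] width=10 -> value=659 (bin 1010010011); offset now 32 = byte 4 bit 0; 8 bits remain
Read 4: bits[32:39] width=7 -> value=114 (bin 1110010); offset now 39 = byte 4 bit 7; 1 bits remain
Read 5: bits[39:40] width=1 -> value=0 (bin 0); offset now 40 = byte 5 bit 0; 0 bits remain

Answer: 890 745 659 114 0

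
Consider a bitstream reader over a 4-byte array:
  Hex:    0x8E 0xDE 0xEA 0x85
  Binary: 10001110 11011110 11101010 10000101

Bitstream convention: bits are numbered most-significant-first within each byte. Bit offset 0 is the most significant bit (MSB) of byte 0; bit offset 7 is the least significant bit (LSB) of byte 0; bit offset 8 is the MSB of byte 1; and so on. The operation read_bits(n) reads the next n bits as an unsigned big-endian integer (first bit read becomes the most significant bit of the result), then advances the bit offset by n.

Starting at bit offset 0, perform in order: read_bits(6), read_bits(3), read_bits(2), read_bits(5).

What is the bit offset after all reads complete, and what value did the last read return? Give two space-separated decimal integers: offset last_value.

Read 1: bits[0:6] width=6 -> value=35 (bin 100011); offset now 6 = byte 0 bit 6; 26 bits remain
Read 2: bits[6:9] width=3 -> value=5 (bin 101); offset now 9 = byte 1 bit 1; 23 bits remain
Read 3: bits[9:11] width=2 -> value=2 (bin 10); offset now 11 = byte 1 bit 3; 21 bits remain
Read 4: bits[11:16] width=5 -> value=30 (bin 11110); offset now 16 = byte 2 bit 0; 16 bits remain

Answer: 16 30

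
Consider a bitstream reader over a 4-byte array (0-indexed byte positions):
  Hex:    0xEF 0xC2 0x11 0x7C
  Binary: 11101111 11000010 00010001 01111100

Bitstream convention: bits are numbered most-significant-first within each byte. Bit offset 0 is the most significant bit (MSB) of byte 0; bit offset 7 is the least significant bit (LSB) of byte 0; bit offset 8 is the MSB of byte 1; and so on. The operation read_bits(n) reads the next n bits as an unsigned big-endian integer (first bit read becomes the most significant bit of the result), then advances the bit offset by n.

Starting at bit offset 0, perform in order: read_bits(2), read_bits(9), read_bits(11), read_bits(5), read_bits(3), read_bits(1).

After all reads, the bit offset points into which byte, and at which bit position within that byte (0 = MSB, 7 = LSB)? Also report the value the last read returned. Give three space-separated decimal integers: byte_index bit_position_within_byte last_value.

Read 1: bits[0:2] width=2 -> value=3 (bin 11); offset now 2 = byte 0 bit 2; 30 bits remain
Read 2: bits[2:11] width=9 -> value=382 (bin 101111110); offset now 11 = byte 1 bit 3; 21 bits remain
Read 3: bits[11:22] width=11 -> value=132 (bin 00010000100); offset now 22 = byte 2 bit 6; 10 bits remain
Read 4: bits[22:27] width=5 -> value=11 (bin 01011); offset now 27 = byte 3 bit 3; 5 bits remain
Read 5: bits[27:30] width=3 -> value=7 (bin 111); offset now 30 = byte 3 bit 6; 2 bits remain
Read 6: bits[30:31] width=1 -> value=0 (bin 0); offset now 31 = byte 3 bit 7; 1 bits remain

Answer: 3 7 0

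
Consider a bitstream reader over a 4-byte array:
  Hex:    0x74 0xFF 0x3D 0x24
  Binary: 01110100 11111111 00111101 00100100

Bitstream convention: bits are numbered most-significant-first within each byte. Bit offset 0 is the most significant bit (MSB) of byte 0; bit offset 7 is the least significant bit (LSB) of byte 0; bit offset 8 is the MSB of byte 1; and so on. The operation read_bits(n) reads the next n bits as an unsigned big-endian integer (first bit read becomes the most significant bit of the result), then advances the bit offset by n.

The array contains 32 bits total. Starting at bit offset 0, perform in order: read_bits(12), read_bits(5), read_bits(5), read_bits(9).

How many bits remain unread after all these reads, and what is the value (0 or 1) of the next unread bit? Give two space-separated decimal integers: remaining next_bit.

Read 1: bits[0:12] width=12 -> value=1871 (bin 011101001111); offset now 12 = byte 1 bit 4; 20 bits remain
Read 2: bits[12:17] width=5 -> value=30 (bin 11110); offset now 17 = byte 2 bit 1; 15 bits remain
Read 3: bits[17:22] width=5 -> value=15 (bin 01111); offset now 22 = byte 2 bit 6; 10 bits remain
Read 4: bits[22:31] width=9 -> value=146 (bin 010010010); offset now 31 = byte 3 bit 7; 1 bits remain

Answer: 1 0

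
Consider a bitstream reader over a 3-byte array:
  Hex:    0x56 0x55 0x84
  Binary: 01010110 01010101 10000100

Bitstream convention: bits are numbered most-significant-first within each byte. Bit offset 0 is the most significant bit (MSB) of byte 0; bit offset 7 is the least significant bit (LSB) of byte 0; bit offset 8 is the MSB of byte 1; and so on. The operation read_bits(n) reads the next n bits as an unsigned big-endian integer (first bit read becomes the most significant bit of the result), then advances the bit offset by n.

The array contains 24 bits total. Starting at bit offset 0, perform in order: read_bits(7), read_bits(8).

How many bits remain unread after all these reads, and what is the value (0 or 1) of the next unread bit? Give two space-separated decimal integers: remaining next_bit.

Read 1: bits[0:7] width=7 -> value=43 (bin 0101011); offset now 7 = byte 0 bit 7; 17 bits remain
Read 2: bits[7:15] width=8 -> value=42 (bin 00101010); offset now 15 = byte 1 bit 7; 9 bits remain

Answer: 9 1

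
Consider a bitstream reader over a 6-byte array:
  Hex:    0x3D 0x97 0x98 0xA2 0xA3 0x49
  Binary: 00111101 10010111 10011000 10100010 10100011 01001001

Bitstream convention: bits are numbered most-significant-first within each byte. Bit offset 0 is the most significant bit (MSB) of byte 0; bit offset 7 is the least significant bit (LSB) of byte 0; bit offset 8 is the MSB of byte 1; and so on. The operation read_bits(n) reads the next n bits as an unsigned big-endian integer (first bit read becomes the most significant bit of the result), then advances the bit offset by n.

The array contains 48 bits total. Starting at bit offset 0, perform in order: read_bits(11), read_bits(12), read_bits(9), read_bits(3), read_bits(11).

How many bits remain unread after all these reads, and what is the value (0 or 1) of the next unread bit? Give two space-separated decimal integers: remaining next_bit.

Answer: 2 0

Derivation:
Read 1: bits[0:11] width=11 -> value=492 (bin 00111101100); offset now 11 = byte 1 bit 3; 37 bits remain
Read 2: bits[11:23] width=12 -> value=3020 (bin 101111001100); offset now 23 = byte 2 bit 7; 25 bits remain
Read 3: bits[23:32] width=9 -> value=162 (bin 010100010); offset now 32 = byte 4 bit 0; 16 bits remain
Read 4: bits[32:35] width=3 -> value=5 (bin 101); offset now 35 = byte 4 bit 3; 13 bits remain
Read 5: bits[35:46] width=11 -> value=210 (bin 00011010010); offset now 46 = byte 5 bit 6; 2 bits remain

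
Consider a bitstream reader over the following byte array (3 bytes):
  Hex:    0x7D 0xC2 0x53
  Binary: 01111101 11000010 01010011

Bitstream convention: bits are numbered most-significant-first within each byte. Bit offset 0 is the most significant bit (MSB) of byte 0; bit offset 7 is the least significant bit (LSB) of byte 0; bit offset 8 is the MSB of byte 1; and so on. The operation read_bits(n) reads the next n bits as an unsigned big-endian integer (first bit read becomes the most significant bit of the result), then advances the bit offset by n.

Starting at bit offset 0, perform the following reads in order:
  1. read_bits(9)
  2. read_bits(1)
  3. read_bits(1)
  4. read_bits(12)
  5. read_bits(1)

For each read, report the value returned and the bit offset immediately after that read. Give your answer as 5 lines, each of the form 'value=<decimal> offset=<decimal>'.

Read 1: bits[0:9] width=9 -> value=251 (bin 011111011); offset now 9 = byte 1 bit 1; 15 bits remain
Read 2: bits[9:10] width=1 -> value=1 (bin 1); offset now 10 = byte 1 bit 2; 14 bits remain
Read 3: bits[10:11] width=1 -> value=0 (bin 0); offset now 11 = byte 1 bit 3; 13 bits remain
Read 4: bits[11:23] width=12 -> value=297 (bin 000100101001); offset now 23 = byte 2 bit 7; 1 bits remain
Read 5: bits[23:24] width=1 -> value=1 (bin 1); offset now 24 = byte 3 bit 0; 0 bits remain

Answer: value=251 offset=9
value=1 offset=10
value=0 offset=11
value=297 offset=23
value=1 offset=24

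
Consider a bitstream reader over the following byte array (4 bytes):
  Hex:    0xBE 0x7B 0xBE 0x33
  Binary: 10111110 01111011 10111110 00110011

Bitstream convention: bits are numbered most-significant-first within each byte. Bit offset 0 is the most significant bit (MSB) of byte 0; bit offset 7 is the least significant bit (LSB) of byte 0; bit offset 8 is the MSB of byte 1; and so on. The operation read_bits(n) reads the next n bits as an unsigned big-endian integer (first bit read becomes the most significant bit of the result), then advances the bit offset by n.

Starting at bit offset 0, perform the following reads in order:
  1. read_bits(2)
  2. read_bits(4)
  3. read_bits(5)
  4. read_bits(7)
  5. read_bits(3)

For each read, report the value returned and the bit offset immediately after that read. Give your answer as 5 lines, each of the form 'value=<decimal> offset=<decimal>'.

Read 1: bits[0:2] width=2 -> value=2 (bin 10); offset now 2 = byte 0 bit 2; 30 bits remain
Read 2: bits[2:6] width=4 -> value=15 (bin 1111); offset now 6 = byte 0 bit 6; 26 bits remain
Read 3: bits[6:11] width=5 -> value=19 (bin 10011); offset now 11 = byte 1 bit 3; 21 bits remain
Read 4: bits[11:18] width=7 -> value=110 (bin 1101110); offset now 18 = byte 2 bit 2; 14 bits remain
Read 5: bits[18:21] width=3 -> value=7 (bin 111); offset now 21 = byte 2 bit 5; 11 bits remain

Answer: value=2 offset=2
value=15 offset=6
value=19 offset=11
value=110 offset=18
value=7 offset=21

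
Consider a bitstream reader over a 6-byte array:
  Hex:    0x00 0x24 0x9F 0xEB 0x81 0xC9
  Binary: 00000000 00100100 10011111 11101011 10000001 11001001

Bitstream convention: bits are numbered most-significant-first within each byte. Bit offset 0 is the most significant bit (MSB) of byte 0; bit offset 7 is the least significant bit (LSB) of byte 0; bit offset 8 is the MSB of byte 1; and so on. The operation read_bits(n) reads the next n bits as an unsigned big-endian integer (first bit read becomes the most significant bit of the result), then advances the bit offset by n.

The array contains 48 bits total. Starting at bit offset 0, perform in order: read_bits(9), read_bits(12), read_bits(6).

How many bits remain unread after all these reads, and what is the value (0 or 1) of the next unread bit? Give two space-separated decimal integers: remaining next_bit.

Answer: 21 0

Derivation:
Read 1: bits[0:9] width=9 -> value=0 (bin 000000000); offset now 9 = byte 1 bit 1; 39 bits remain
Read 2: bits[9:21] width=12 -> value=1171 (bin 010010010011); offset now 21 = byte 2 bit 5; 27 bits remain
Read 3: bits[21:27] width=6 -> value=63 (bin 111111); offset now 27 = byte 3 bit 3; 21 bits remain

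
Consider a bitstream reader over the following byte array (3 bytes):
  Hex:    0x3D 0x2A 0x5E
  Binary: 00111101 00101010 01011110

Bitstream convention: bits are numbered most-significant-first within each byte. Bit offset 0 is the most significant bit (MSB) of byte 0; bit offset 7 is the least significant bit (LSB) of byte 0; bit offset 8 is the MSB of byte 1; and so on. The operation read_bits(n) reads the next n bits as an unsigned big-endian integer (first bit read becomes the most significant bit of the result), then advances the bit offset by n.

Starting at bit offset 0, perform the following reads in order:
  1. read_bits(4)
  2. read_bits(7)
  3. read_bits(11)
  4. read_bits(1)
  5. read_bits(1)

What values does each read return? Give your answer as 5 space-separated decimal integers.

Answer: 3 105 663 1 0

Derivation:
Read 1: bits[0:4] width=4 -> value=3 (bin 0011); offset now 4 = byte 0 bit 4; 20 bits remain
Read 2: bits[4:11] width=7 -> value=105 (bin 1101001); offset now 11 = byte 1 bit 3; 13 bits remain
Read 3: bits[11:22] width=11 -> value=663 (bin 01010010111); offset now 22 = byte 2 bit 6; 2 bits remain
Read 4: bits[22:23] width=1 -> value=1 (bin 1); offset now 23 = byte 2 bit 7; 1 bits remain
Read 5: bits[23:24] width=1 -> value=0 (bin 0); offset now 24 = byte 3 bit 0; 0 bits remain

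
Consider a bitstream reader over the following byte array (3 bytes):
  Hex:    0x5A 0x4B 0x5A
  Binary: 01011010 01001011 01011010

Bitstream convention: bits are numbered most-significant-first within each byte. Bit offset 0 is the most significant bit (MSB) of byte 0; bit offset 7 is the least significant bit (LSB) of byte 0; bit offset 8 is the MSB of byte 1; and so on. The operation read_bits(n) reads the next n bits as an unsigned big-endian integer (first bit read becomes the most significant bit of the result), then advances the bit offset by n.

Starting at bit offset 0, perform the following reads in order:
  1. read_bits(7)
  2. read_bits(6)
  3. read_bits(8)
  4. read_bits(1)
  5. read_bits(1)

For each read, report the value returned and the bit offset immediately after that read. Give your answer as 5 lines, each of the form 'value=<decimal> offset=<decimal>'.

Read 1: bits[0:7] width=7 -> value=45 (bin 0101101); offset now 7 = byte 0 bit 7; 17 bits remain
Read 2: bits[7:13] width=6 -> value=9 (bin 001001); offset now 13 = byte 1 bit 5; 11 bits remain
Read 3: bits[13:21] width=8 -> value=107 (bin 01101011); offset now 21 = byte 2 bit 5; 3 bits remain
Read 4: bits[21:22] width=1 -> value=0 (bin 0); offset now 22 = byte 2 bit 6; 2 bits remain
Read 5: bits[22:23] width=1 -> value=1 (bin 1); offset now 23 = byte 2 bit 7; 1 bits remain

Answer: value=45 offset=7
value=9 offset=13
value=107 offset=21
value=0 offset=22
value=1 offset=23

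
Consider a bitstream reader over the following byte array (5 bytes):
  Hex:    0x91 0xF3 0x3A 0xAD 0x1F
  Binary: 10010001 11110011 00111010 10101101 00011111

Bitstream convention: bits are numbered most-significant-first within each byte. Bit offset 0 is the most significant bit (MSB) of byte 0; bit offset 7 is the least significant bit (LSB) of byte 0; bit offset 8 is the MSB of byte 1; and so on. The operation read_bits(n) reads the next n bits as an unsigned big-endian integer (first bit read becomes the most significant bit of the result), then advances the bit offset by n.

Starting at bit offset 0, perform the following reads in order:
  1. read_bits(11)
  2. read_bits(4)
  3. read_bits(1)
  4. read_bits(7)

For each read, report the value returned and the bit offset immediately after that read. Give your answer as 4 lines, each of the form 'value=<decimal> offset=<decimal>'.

Answer: value=1167 offset=11
value=9 offset=15
value=1 offset=16
value=29 offset=23

Derivation:
Read 1: bits[0:11] width=11 -> value=1167 (bin 10010001111); offset now 11 = byte 1 bit 3; 29 bits remain
Read 2: bits[11:15] width=4 -> value=9 (bin 1001); offset now 15 = byte 1 bit 7; 25 bits remain
Read 3: bits[15:16] width=1 -> value=1 (bin 1); offset now 16 = byte 2 bit 0; 24 bits remain
Read 4: bits[16:23] width=7 -> value=29 (bin 0011101); offset now 23 = byte 2 bit 7; 17 bits remain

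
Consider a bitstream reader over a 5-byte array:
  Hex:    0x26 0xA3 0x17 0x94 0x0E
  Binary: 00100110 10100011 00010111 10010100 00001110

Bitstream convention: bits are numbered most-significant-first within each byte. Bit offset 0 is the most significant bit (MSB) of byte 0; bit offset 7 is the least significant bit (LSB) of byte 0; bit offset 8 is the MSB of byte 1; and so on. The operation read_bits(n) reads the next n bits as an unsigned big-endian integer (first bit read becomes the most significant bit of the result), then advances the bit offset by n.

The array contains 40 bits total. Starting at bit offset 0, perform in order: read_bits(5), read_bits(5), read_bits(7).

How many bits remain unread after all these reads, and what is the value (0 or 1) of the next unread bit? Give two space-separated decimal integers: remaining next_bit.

Read 1: bits[0:5] width=5 -> value=4 (bin 00100); offset now 5 = byte 0 bit 5; 35 bits remain
Read 2: bits[5:10] width=5 -> value=26 (bin 11010); offset now 10 = byte 1 bit 2; 30 bits remain
Read 3: bits[10:17] width=7 -> value=70 (bin 1000110); offset now 17 = byte 2 bit 1; 23 bits remain

Answer: 23 0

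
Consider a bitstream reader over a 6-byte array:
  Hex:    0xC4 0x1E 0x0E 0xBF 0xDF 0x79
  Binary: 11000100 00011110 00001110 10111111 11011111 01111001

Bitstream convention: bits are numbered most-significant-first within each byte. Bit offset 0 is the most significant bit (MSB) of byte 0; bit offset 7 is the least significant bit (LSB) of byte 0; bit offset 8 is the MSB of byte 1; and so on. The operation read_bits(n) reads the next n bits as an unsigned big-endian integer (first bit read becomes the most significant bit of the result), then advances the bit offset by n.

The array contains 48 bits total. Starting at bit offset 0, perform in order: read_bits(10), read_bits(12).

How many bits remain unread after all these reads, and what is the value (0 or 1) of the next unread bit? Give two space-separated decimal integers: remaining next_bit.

Answer: 26 1

Derivation:
Read 1: bits[0:10] width=10 -> value=784 (bin 1100010000); offset now 10 = byte 1 bit 2; 38 bits remain
Read 2: bits[10:22] width=12 -> value=1923 (bin 011110000011); offset now 22 = byte 2 bit 6; 26 bits remain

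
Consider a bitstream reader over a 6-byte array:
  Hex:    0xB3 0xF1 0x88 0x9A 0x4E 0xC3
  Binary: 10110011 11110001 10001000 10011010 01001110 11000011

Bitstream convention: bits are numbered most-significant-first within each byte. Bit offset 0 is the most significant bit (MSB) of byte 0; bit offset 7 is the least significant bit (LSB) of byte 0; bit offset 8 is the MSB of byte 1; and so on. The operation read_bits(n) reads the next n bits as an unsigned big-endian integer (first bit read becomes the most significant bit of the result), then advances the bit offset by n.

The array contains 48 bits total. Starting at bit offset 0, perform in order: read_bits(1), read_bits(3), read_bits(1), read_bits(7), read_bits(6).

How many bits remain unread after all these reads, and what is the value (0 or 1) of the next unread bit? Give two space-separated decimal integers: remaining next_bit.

Read 1: bits[0:1] width=1 -> value=1 (bin 1); offset now 1 = byte 0 bit 1; 47 bits remain
Read 2: bits[1:4] width=3 -> value=3 (bin 011); offset now 4 = byte 0 bit 4; 44 bits remain
Read 3: bits[4:5] width=1 -> value=0 (bin 0); offset now 5 = byte 0 bit 5; 43 bits remain
Read 4: bits[5:12] width=7 -> value=63 (bin 0111111); offset now 12 = byte 1 bit 4; 36 bits remain
Read 5: bits[12:18] width=6 -> value=6 (bin 000110); offset now 18 = byte 2 bit 2; 30 bits remain

Answer: 30 0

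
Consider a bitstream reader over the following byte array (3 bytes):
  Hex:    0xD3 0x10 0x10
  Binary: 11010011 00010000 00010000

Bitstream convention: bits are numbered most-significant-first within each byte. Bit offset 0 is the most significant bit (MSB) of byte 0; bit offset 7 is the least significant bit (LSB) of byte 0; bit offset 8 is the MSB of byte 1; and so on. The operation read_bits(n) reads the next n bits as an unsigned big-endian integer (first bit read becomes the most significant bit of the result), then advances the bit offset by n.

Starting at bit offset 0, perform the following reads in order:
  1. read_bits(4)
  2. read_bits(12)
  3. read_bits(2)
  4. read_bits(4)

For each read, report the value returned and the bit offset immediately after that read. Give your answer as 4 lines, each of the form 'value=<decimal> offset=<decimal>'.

Read 1: bits[0:4] width=4 -> value=13 (bin 1101); offset now 4 = byte 0 bit 4; 20 bits remain
Read 2: bits[4:16] width=12 -> value=784 (bin 001100010000); offset now 16 = byte 2 bit 0; 8 bits remain
Read 3: bits[16:18] width=2 -> value=0 (bin 00); offset now 18 = byte 2 bit 2; 6 bits remain
Read 4: bits[18:22] width=4 -> value=4 (bin 0100); offset now 22 = byte 2 bit 6; 2 bits remain

Answer: value=13 offset=4
value=784 offset=16
value=0 offset=18
value=4 offset=22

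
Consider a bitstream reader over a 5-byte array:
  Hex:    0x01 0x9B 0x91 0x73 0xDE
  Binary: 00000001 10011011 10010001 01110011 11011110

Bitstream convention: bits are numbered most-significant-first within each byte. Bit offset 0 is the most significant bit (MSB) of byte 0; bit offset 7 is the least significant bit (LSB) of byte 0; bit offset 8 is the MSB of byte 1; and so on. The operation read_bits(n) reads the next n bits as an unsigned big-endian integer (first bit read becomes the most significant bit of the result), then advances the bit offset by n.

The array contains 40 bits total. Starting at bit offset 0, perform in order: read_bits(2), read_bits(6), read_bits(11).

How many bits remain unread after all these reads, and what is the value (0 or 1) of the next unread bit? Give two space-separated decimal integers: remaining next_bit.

Read 1: bits[0:2] width=2 -> value=0 (bin 00); offset now 2 = byte 0 bit 2; 38 bits remain
Read 2: bits[2:8] width=6 -> value=1 (bin 000001); offset now 8 = byte 1 bit 0; 32 bits remain
Read 3: bits[8:19] width=11 -> value=1244 (bin 10011011100); offset now 19 = byte 2 bit 3; 21 bits remain

Answer: 21 1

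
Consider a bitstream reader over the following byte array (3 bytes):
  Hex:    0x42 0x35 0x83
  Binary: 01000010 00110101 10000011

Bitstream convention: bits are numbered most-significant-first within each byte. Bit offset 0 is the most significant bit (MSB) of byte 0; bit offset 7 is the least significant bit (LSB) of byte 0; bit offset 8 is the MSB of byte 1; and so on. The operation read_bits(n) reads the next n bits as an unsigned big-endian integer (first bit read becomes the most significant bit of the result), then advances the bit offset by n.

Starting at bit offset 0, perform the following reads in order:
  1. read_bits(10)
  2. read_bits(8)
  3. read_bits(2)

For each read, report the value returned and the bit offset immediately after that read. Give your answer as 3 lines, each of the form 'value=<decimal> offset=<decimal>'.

Answer: value=264 offset=10
value=214 offset=18
value=0 offset=20

Derivation:
Read 1: bits[0:10] width=10 -> value=264 (bin 0100001000); offset now 10 = byte 1 bit 2; 14 bits remain
Read 2: bits[10:18] width=8 -> value=214 (bin 11010110); offset now 18 = byte 2 bit 2; 6 bits remain
Read 3: bits[18:20] width=2 -> value=0 (bin 00); offset now 20 = byte 2 bit 4; 4 bits remain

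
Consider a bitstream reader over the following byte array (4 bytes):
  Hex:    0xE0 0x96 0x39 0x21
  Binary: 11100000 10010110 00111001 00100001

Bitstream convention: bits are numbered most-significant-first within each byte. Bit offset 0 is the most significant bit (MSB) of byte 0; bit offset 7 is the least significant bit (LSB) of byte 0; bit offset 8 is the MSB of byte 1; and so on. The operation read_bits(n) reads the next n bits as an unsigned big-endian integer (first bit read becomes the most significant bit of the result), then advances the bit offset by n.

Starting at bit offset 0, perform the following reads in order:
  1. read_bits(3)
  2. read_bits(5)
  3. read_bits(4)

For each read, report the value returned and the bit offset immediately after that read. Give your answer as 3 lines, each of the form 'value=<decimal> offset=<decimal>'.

Answer: value=7 offset=3
value=0 offset=8
value=9 offset=12

Derivation:
Read 1: bits[0:3] width=3 -> value=7 (bin 111); offset now 3 = byte 0 bit 3; 29 bits remain
Read 2: bits[3:8] width=5 -> value=0 (bin 00000); offset now 8 = byte 1 bit 0; 24 bits remain
Read 3: bits[8:12] width=4 -> value=9 (bin 1001); offset now 12 = byte 1 bit 4; 20 bits remain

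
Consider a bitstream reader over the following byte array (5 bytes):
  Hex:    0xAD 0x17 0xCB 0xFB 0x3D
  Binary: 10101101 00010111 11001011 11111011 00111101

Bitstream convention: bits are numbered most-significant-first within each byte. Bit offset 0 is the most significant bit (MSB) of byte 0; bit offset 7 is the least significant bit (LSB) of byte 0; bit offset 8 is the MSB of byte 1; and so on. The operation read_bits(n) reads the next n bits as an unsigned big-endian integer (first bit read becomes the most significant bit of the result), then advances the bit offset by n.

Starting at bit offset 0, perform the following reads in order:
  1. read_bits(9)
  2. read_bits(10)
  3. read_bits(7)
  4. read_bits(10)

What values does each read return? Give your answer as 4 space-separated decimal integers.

Answer: 346 190 47 947

Derivation:
Read 1: bits[0:9] width=9 -> value=346 (bin 101011010); offset now 9 = byte 1 bit 1; 31 bits remain
Read 2: bits[9:19] width=10 -> value=190 (bin 0010111110); offset now 19 = byte 2 bit 3; 21 bits remain
Read 3: bits[19:26] width=7 -> value=47 (bin 0101111); offset now 26 = byte 3 bit 2; 14 bits remain
Read 4: bits[26:36] width=10 -> value=947 (bin 1110110011); offset now 36 = byte 4 bit 4; 4 bits remain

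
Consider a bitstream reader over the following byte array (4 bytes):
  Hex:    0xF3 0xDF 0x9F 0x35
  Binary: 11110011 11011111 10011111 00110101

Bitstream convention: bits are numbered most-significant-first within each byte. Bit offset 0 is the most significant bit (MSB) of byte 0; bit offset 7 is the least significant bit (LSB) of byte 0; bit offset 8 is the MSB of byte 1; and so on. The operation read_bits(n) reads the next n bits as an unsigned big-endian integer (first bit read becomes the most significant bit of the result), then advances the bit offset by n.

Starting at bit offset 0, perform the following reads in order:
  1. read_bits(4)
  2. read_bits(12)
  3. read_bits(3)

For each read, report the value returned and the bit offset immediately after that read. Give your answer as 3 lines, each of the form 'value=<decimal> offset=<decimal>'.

Answer: value=15 offset=4
value=991 offset=16
value=4 offset=19

Derivation:
Read 1: bits[0:4] width=4 -> value=15 (bin 1111); offset now 4 = byte 0 bit 4; 28 bits remain
Read 2: bits[4:16] width=12 -> value=991 (bin 001111011111); offset now 16 = byte 2 bit 0; 16 bits remain
Read 3: bits[16:19] width=3 -> value=4 (bin 100); offset now 19 = byte 2 bit 3; 13 bits remain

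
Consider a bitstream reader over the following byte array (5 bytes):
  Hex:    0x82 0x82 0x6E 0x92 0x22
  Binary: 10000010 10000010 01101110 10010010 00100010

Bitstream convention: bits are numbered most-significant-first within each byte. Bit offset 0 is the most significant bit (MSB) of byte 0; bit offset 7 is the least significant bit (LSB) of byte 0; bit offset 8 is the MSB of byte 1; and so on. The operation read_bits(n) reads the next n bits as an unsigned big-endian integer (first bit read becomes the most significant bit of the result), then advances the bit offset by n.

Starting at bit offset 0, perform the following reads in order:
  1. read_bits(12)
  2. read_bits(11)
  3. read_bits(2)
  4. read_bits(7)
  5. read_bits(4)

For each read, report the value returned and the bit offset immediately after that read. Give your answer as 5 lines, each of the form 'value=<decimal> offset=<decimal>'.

Read 1: bits[0:12] width=12 -> value=2088 (bin 100000101000); offset now 12 = byte 1 bit 4; 28 bits remain
Read 2: bits[12:23] width=11 -> value=311 (bin 00100110111); offset now 23 = byte 2 bit 7; 17 bits remain
Read 3: bits[23:25] width=2 -> value=1 (bin 01); offset now 25 = byte 3 bit 1; 15 bits remain
Read 4: bits[25:32] width=7 -> value=18 (bin 0010010); offset now 32 = byte 4 bit 0; 8 bits remain
Read 5: bits[32:36] width=4 -> value=2 (bin 0010); offset now 36 = byte 4 bit 4; 4 bits remain

Answer: value=2088 offset=12
value=311 offset=23
value=1 offset=25
value=18 offset=32
value=2 offset=36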